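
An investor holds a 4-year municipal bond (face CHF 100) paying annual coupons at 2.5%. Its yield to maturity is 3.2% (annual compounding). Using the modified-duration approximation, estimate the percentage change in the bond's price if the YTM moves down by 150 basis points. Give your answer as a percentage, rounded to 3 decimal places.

+5.602%

Periodic yield y = 0.032. Modified duration first:
  t   CF        PV=CF/(1+0.032)^t    t·PV
  1         2.50         2.4225         2.4225
  2         2.50         2.3474         4.6947
  3         2.50         2.2746         6.8237
  4       102.50        90.3660       361.4640
  Σ                     97.4104       375.4050
P = 97.4104; D_Mac = 3.85385 yrs; D_mod = 3.85385/(1+0.032) = 3.73435 yrs.
ΔP/P ≈ -D_mod · Δy = -3.73435 × (-0.015) = +0.056015 = +5.6015%.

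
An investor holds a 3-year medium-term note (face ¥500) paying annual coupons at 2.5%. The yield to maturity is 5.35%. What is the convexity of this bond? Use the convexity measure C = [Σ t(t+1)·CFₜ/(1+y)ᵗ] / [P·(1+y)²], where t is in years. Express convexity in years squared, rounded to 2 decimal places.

10.45

With y = 0.0535:
  t   CF        PV=CF/(1+0.0535)^t    t·PV        t(t+1)·PV
  1        12.50        11.8652        11.8652          23.7304
  2        12.50        11.2627        22.5253          67.5760
  3       512.50       438.3190     1,314.9569       5,259.8274
  Σ                    461.4468     1,349.3474       5,351.1338
P = 461.4468.
Convexity = Σ t(t+1)·PV / [P·(1+y)²] = 5,351.1338 / (461.4468 × 1.109862) = 10.44853.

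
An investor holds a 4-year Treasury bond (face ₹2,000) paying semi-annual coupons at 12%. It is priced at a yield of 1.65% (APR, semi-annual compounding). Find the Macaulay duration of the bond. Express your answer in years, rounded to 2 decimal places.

Periodic yield y = 0.00825. Discount each cash flow and weight by its period:
  t   CF        PV=CF/(1+0.00825)^t    t·PV
  1       120.00       119.0181       119.0181
  2       120.00       118.0442       236.0885
  3       120.00       117.0783       351.2350
  4       120.00       116.1203       464.4814
  5       120.00       115.1702       575.8510
  6       120.00       114.2278       685.3669
  7       120.00       113.2931       793.0520
  8     2,120.00     1,985.1349    15,881.0789
  Σ                  2,798.0870    19,106.1717
Price P = Σ PV = 2,798.0870.
Macaulay duration = Σ(t·PV) / P = 19,106.1717 / 2,798.0870 = 6.82830 half-year periods.
In years: 6.82830 / 2 = 3.41415 years.

3.41 years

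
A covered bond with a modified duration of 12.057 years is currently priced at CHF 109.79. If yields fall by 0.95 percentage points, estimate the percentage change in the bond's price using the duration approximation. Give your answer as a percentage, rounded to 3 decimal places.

+11.454%

Duration approximation: ΔP/P ≈ -D_mod · Δy = -12.057 × (-0.0095) = +0.1145415.
As a percentage: +11.45415%.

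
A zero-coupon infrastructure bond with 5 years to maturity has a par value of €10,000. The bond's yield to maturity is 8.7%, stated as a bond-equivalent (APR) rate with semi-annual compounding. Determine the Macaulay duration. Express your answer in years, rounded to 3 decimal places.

A zero-coupon bond has a single cash flow at maturity, so its Macaulay duration equals its maturity: 5 years.
(Equivalently: 10 semi-annual periods ÷ 2 = 5 years.)

5.000 years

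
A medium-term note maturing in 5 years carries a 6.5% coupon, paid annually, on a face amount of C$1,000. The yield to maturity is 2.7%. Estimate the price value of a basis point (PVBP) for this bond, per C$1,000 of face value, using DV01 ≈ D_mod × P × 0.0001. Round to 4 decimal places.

C$0.5123

Periodic yield y = 0.027.
  t   CF        PV=CF/(1+0.027)^t    t·PV
  1        65.00        63.2911        63.2911
  2        65.00        61.6272       123.2544
  3        65.00        60.0070       180.0210
  4        65.00        58.4294       233.7177
  5     1,065.00       932.1749     4,660.8743
  Σ                  1,175.5296     5,261.1586
P = 1,175.5296; D_Mac = 4.47556 yrs; D_mod = 4.35790 yrs.
DV01 ≈ 4.35790 × 1,175.5296 × 0.0001 = 0.512284.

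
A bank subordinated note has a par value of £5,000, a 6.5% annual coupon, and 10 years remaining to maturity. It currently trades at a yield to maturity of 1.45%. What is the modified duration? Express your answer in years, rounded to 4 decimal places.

7.9918 years

Periodic yield y = 0.0145. First find Macaulay duration:
  t   CF        PV=CF/(1+0.0145)^t    t·PV
  1       325.00       320.3549       320.3549
  2       325.00       315.7761       631.5522
  3       325.00       311.2628       933.7884
  4       325.00       306.8140     1,227.2560
  5       325.00       302.4288     1,512.1439
  6       325.00       298.1062     1,788.6374
  7       325.00       293.8455     2,056.9183
  8       325.00       289.6456     2,317.1649
  9       325.00       285.5058     2,569.5520
  10    5,325.00     4,611.0422    46,110.4222
  Σ                  7,334.7818    59,467.7899
P = 7,334.7818; Macaulay duration = 59,467.7899 / 7,334.7818 = 8.10764 years.
Modified duration = D_Mac / (1 + y) = 8.10764 / 1.0145 = 7.99176 years.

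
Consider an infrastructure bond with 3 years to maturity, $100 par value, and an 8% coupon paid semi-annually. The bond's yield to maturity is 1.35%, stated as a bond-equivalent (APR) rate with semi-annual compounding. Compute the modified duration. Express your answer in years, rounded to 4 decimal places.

Periodic yield y = 0.00675. First find Macaulay duration:
  t   CF        PV=CF/(1+0.00675)^t    t·PV
  1         4.00         3.9732         3.9732
  2         4.00         3.9465         7.8931
  3         4.00         3.9201        11.7602
  4         4.00         3.8938        15.5752
  5         4.00         3.8677        19.3385
  6       104.00        99.8857       599.3145
  Σ                    119.4870       657.8546
P = 119.4870; Macaulay duration = 657.8546 / 119.4870 = 5.50566 half-year periods = 2.75283 years.
Modified duration = D_Mac / (1 + y) = 2.75283 / 1.00675 = 2.73437 years.

2.7344 years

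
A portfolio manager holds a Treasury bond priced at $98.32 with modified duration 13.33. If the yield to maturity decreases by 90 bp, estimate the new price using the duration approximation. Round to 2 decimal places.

$110.12

Duration approximation: ΔP/P ≈ -D_mod · Δy = -13.33 × (-0.009) = +0.119970.
New price ≈ 98.32 × (1 + 0.119970) = 110.1154504.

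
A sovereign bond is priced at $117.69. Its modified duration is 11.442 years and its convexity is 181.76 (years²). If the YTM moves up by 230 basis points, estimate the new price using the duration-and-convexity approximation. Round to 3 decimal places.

$92.376

Duration effect: -D_mod·Δy = -11.442 × (+0.023) = -0.263166
Convexity effect: ½·C·(Δy)² = 0.5 × 181.76 × (0.023)² = +0.04807552
ΔP/P ≈ -0.263166 + 0.04807552 = -0.21509048
New price ≈ 117.69 × (1 - 0.21509048) = 92.3760014088.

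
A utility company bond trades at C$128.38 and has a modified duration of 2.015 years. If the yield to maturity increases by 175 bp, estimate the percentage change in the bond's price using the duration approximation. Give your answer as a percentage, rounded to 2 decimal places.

Duration approximation: ΔP/P ≈ -D_mod · Δy = -2.015 × (+0.0175) = -0.0352625.
As a percentage: -3.52625%.

-3.53%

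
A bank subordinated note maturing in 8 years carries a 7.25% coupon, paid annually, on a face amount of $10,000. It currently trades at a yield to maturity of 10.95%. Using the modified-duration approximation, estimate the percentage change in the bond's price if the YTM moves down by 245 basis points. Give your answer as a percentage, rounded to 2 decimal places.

Periodic yield y = 0.1095. Modified duration first:
  t   CF        PV=CF/(1+0.1095)^t    t·PV
  1       725.00       653.4475       653.4475
  2       725.00       588.9567     1,177.9135
  3       725.00       530.8308     1,592.4923
  4       725.00       478.4414     1,913.7657
  5       725.00       431.2226     2,156.1128
  6       725.00       388.6639     2,331.9832
  7       725.00       350.3054     2,452.1380
  8    10,725.00     4,670.6664    37,365.3311
  Σ                  8,092.5347    49,643.1841
P = 8,092.5347; D_Mac = 6.13444 yrs; D_mod = 6.13444/(1+0.1095) = 5.52901 yrs.
ΔP/P ≈ -D_mod · Δy = -5.52901 × (-0.0245) = +0.135461 = +13.5461%.

+13.55%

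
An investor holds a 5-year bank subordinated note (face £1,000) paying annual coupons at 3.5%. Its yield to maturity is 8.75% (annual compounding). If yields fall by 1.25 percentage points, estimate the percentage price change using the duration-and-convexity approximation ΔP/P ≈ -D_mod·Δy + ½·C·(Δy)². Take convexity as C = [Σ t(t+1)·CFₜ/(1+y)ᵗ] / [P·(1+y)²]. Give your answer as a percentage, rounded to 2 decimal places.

+5.50%

With y = 0.0875:
  t   CF        PV=CF/(1+0.0875)^t    t·PV        t(t+1)·PV
  1        35.00        32.1839        32.1839          64.3678
  2        35.00        29.5944        59.1888         177.5664
  3        35.00        27.2132        81.6397         326.5589
  4        35.00        25.0237       100.0947         500.4734
  5     1,035.00       680.4466     3,402.2328      20,413.3967
  Σ                    794.4618     3,675.3399      21,482.3632
P = 794.4618; D_Mac = 4.62620 yrs; D_mod = 4.25398 yrs; C = 22.86391.
Duration effect: -4.25398 × (-0.0125) = +0.053175
Convexity effect: 0.5 × 22.86391 × (-0.0125)² = +0.0017862
ΔP/P ≈ +0.053175 + 0.0017862 = +0.054961 = +5.4961%.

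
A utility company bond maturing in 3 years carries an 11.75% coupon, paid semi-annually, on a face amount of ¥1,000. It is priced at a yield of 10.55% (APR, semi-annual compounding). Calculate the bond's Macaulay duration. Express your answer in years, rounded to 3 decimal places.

Periodic yield y = 0.05275. Discount each cash flow and weight by its period:
  t   CF        PV=CF/(1+0.05275)^t    t·PV
  1        58.75        55.8062        55.8062
  2        58.75        53.0099       106.0199
  3        58.75        50.3538       151.0614
  4        58.75        47.8307       191.3229
  5        58.75        45.4341       227.1703
  6     1,058.75       777.7534     4,666.5204
  Σ                  1,030.1881     5,397.9011
Price P = Σ PV = 1,030.1881.
Macaulay duration = Σ(t·PV) / P = 5,397.9011 / 1,030.1881 = 5.23972 half-year periods.
In years: 5.23972 / 2 = 2.61986 years.

2.620 years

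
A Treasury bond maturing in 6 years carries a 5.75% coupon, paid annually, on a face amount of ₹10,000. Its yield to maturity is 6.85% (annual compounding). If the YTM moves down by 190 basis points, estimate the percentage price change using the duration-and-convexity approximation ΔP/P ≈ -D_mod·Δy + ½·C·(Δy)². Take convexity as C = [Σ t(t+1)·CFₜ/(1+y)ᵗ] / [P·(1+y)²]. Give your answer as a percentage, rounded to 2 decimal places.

+9.83%

With y = 0.0685:
  t   CF        PV=CF/(1+0.0685)^t    t·PV        t(t+1)·PV
  1       575.00       538.1376       538.1376       1,076.2752
  2       575.00       503.6383     1,007.2767       3,021.8301
  3       575.00       471.3508     1,414.0525       5,656.2098
  4       575.00       441.1332     1,764.5328       8,822.6639
  5       575.00       412.8528     2,064.2639      12,385.5834
  6    10,575.00     7,106.1311    42,636.7868     298,457.5073
  Σ                  9,473.2438    49,425.0502     329,420.0696
P = 9,473.2438; D_Mac = 5.21733 yrs; D_mod = 4.88286 yrs; C = 30.45806.
Duration effect: -4.88286 × (-0.019) = +0.092774
Convexity effect: 0.5 × 30.45806 × (-0.019)² = +0.0054977
ΔP/P ≈ +0.092774 + 0.0054977 = +0.098272 = +9.8272%.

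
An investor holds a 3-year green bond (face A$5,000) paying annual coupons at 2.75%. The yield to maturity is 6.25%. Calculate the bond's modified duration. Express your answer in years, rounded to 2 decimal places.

Periodic yield y = 0.0625. First find Macaulay duration:
  t   CF        PV=CF/(1+0.0625)^t    t·PV
  1       137.50       129.4118       129.4118
  2       137.50       121.7993       243.5986
  3     5,137.50     4,283.1671    12,849.5013
  Σ                  4,534.3782    13,222.5117
P = 4,534.3782; Macaulay duration = 13,222.5117 / 4,534.3782 = 2.91606 years.
Modified duration = D_Mac / (1 + y) = 2.91606 / 1.0625 = 2.74453 years.

2.74 years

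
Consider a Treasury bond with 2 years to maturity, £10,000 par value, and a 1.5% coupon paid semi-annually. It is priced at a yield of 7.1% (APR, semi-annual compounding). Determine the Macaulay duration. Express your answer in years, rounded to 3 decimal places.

1.976 years

Periodic yield y = 0.0355. Discount each cash flow and weight by its period:
  t   CF        PV=CF/(1+0.0355)^t    t·PV
  1        75.00        72.4288        72.4288
  2        75.00        69.9457       139.8914
  3        75.00        67.5478       202.6433
  4    10,075.00     8,762.8352    35,051.3406
  Σ                  8,972.7574    35,466.3041
Price P = Σ PV = 8,972.7574.
Macaulay duration = Σ(t·PV) / P = 35,466.3041 / 8,972.7574 = 3.95266 half-year periods.
In years: 3.95266 / 2 = 1.97633 years.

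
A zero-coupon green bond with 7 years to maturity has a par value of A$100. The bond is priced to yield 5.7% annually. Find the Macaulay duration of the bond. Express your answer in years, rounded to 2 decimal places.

A zero-coupon bond has a single cash flow at maturity, so its Macaulay duration equals its maturity: 7 years.

7.00 years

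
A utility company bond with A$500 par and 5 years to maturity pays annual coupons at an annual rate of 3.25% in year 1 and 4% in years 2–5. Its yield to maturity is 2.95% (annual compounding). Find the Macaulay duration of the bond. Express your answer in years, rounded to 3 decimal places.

4.665 years

Periodic yield y = 0.0295. Discount each cash flow and weight by its year:
  t   CF        PV=CF/(1+0.0295)^t    t·PV
  1        16.25        15.7844        15.7844
  2        20.00        18.8702        37.7405
  3        20.00        18.3295        54.9885
  4        20.00        17.8043        71.2171
  5       520.00       449.6469     2,248.2344
  Σ                    520.4353     2,427.9649
Price P = Σ PV = 520.4353.
Macaulay duration = Σ(t·PV) / P = 2,427.9649 / 520.4353 = 4.66526 years.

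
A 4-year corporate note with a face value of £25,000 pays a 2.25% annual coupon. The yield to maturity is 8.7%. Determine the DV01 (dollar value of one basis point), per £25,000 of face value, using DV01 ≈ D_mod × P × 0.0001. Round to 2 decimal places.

£6.99

Periodic yield y = 0.087.
  t   CF        PV=CF/(1+0.087)^t    t·PV
  1       562.50       517.4793       517.4793
  2       562.50       476.0619       952.1238
  3       562.50       437.9594     1,313.8783
  4    25,562.50    18,309.8653    73,239.4611
  Σ                 19,741.3659    76,022.9426
P = 19,741.3659; D_Mac = 3.85095 yrs; D_mod = 3.54273 yrs.
DV01 ≈ 3.54273 × 19,741.3659 × 0.0001 = 6.993831.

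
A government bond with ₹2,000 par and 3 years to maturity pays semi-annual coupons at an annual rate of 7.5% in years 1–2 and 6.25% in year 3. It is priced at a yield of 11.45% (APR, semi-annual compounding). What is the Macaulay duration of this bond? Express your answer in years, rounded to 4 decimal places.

2.7254 years

Periodic yield y = 0.05725. Discount each cash flow and weight by its period:
  t   CF        PV=CF/(1+0.05725)^t    t·PV
  1        75.00        70.9388        70.9388
  2        75.00        67.0974       134.1949
  3        75.00        63.4641       190.3923
  4        75.00        60.0275       240.1101
  5        62.50        47.3142       236.5710
  6     2,062.50     1,476.8208     8,860.9247
  Σ                  1,785.6628     9,733.1318
Price P = Σ PV = 1,785.6628.
Macaulay duration = Σ(t·PV) / P = 9,733.1318 / 1,785.6628 = 5.45071 half-year periods.
In years: 5.45071 / 2 = 2.72536 years.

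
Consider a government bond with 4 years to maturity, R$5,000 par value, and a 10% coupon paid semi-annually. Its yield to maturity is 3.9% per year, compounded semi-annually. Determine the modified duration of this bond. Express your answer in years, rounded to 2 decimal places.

3.39 years

Periodic yield y = 0.0195. First find Macaulay duration:
  t   CF        PV=CF/(1+0.0195)^t    t·PV
  1       250.00       245.2182       245.2182
  2       250.00       240.5279       481.0559
  3       250.00       235.9274       707.7821
  4       250.00       231.4148       925.6591
  5       250.00       226.9885     1,134.9425
  6       250.00       222.6469     1,335.8813
  7       250.00       218.3883     1,528.7182
  8     5,250.00     4,498.4351    35,987.4811
  Σ                  6,119.5472    42,346.7385
P = 6,119.5472; Macaulay duration = 42,346.7385 / 6,119.5472 = 6.91991 half-year periods = 3.45996 years.
Modified duration = D_Mac / (1 + y) = 3.45996 / 1.0195 = 3.39378 years.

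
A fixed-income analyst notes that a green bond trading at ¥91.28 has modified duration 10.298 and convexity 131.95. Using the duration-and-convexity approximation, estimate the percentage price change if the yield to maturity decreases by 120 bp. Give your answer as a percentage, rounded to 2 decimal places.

+13.31%

Duration effect: -D_mod·Δy = -10.298 × (-0.012) = +0.123576
Convexity effect: ½·C·(Δy)² = 0.5 × 131.95 × (-0.012)² = +0.0095004
ΔP/P ≈ +0.123576 + 0.0095004 = +0.1330764
= +13.30764%.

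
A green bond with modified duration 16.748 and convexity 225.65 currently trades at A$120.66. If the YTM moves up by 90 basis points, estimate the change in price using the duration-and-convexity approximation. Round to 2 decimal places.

Duration effect: -D_mod·Δy = -16.748 × (+0.009) = -0.150732
Convexity effect: ½·C·(Δy)² = 0.5 × 225.65 × (0.009)² = +0.009138825
ΔP/P ≈ -0.150732 + 0.009138825 = -0.141593175
ΔP ≈ 120.66 × (-0.141593175) = -17.0846324955.

-A$17.08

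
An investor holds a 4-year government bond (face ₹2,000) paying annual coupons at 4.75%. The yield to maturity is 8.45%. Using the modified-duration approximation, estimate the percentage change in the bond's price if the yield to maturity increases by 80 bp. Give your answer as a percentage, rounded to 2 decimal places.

Periodic yield y = 0.0845. Modified duration first:
  t   CF        PV=CF/(1+0.0845)^t    t·PV
  1        95.00        87.5980        87.5980
  2        95.00        80.7727       161.5454
  3        95.00        74.4792       223.4376
  4     2,095.00     1,514.4879     6,057.9515
  Σ                  1,757.3377     6,530.5324
P = 1,757.3377; D_Mac = 3.71615 yrs; D_mod = 3.71615/(1+0.0845) = 3.42660 yrs.
ΔP/P ≈ -D_mod · Δy = -3.42660 × (+0.008) = -0.027413 = -2.7413%.

-2.74%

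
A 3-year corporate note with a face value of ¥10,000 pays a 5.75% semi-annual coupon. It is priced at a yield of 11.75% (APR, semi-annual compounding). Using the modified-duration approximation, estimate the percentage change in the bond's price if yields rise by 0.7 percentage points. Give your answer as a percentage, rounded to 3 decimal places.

-1.837%

Periodic yield y = 0.05875. Modified duration first:
  t   CF        PV=CF/(1+0.05875)^t    t·PV
  1       287.50       271.5466       271.5466
  2       287.50       256.4785       512.9570
  3       287.50       242.2465       726.7396
  4       287.50       228.8043       915.2171
  5       287.50       216.1079     1,080.5397
  6    10,287.50     7,303.8073    43,822.8440
  Σ                  8,518.9913    47,329.8441
P = 8,518.9913; D_Mac = 5.55580 half-year periods = 2.77790 yrs; D_mod = 2.77790/(1+0.05875) = 2.62376 yrs.
ΔP/P ≈ -D_mod · Δy = -2.62376 × (+0.007) = -0.018366 = -1.8366%.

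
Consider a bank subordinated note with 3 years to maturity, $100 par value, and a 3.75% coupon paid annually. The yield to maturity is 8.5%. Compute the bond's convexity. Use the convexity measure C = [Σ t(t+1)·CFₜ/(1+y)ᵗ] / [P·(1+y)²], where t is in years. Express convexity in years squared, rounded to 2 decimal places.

With y = 0.085:
  t   CF        PV=CF/(1+0.085)^t    t·PV        t(t+1)·PV
  1         3.75         3.4562         3.4562           6.9124
  2         3.75         3.1855         6.3709          19.1127
  3       103.75        81.2267       243.6801         974.7206
  Σ                     87.8684       253.5073       1,000.7458
P = 87.8684.
Convexity = Σ t(t+1)·PV / [P·(1+y)²] = 1,000.7458 / (87.8684 × 1.177225) = 9.67457.

9.67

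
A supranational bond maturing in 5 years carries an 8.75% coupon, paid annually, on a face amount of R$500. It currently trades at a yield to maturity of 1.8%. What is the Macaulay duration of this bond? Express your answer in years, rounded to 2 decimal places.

4.36 years

Periodic yield y = 0.018. Discount each cash flow and weight by its year:
  t   CF        PV=CF/(1+0.018)^t    t·PV
  1        43.75        42.9764        42.9764
  2        43.75        42.2165        84.4331
  3        43.75        41.4701       124.4102
  4        43.75        40.7368       162.9472
  5       543.75       497.3480     2,486.7400
  Σ                    664.7478     2,901.5069
Price P = Σ PV = 664.7478.
Macaulay duration = Σ(t·PV) / P = 2,901.5069 / 664.7478 = 4.36482 years.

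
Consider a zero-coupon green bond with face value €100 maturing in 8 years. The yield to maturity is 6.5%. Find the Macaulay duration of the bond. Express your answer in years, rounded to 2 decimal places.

8.00 years

A zero-coupon bond has a single cash flow at maturity, so its Macaulay duration equals its maturity: 8 years.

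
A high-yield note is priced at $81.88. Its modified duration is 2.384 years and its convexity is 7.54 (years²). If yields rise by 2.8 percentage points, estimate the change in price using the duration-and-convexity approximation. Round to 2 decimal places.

-$5.22

Duration effect: -D_mod·Δy = -2.384 × (+0.028) = -0.066752
Convexity effect: ½·C·(Δy)² = 0.5 × 7.54 × (0.028)² = +0.00295568
ΔP/P ≈ -0.066752 + 0.00295568 = -0.06379632
ΔP ≈ 81.88 × (-0.06379632) = -5.2236426816.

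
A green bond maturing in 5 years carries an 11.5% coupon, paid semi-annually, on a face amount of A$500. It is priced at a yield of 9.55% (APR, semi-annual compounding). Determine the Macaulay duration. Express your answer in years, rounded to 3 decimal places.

Periodic yield y = 0.04775. Discount each cash flow and weight by its period:
  t   CF        PV=CF/(1+0.04775)^t    t·PV
  1        28.75        27.4398        27.4398
  2        28.75        26.1892        52.3784
  3        28.75        24.9957        74.9870
  4        28.75        23.8565        95.4261
  5        28.75        22.7693       113.8465
  6        28.75        21.7316       130.3896
  7        28.75        20.7412       145.1885
  8        28.75        19.7960       158.3677
  9        28.75        18.8938       170.0440
  10      528.75       331.6452     3,316.4518
  Σ                    538.0582     4,284.5193
Price P = Σ PV = 538.0582.
Macaulay duration = Σ(t·PV) / P = 4,284.5193 / 538.0582 = 7.96293 half-year periods.
In years: 7.96293 / 2 = 3.98146 years.

3.981 years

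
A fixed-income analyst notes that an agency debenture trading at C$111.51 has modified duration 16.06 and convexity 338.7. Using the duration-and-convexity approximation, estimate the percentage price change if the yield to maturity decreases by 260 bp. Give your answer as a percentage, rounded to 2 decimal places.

Duration effect: -D_mod·Δy = -16.06 × (-0.026) = +0.417560
Convexity effect: ½·C·(Δy)² = 0.5 × 338.7 × (-0.026)² = +0.1144806
ΔP/P ≈ +0.417560 + 0.1144806 = +0.5320406
= +53.20406%.

+53.20%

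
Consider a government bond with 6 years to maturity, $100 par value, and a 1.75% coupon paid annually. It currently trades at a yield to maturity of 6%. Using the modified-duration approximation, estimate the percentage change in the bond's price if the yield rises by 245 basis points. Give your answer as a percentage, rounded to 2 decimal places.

-13.20%

Periodic yield y = 0.06. Modified duration first:
  t   CF        PV=CF/(1+0.06)^t    t·PV
  1         1.75         1.6509         1.6509
  2         1.75         1.5575         3.1150
  3         1.75         1.4693         4.4080
  4         1.75         1.3862         5.5447
  5         1.75         1.3077         6.5385
  6       101.75        71.7297       430.3784
  Σ                     79.1014       451.6355
P = 79.1014; D_Mac = 5.70958 yrs; D_mod = 5.70958/(1+0.06) = 5.38640 yrs.
ΔP/P ≈ -D_mod · Δy = -5.38640 × (+0.0245) = -0.131967 = -13.1967%.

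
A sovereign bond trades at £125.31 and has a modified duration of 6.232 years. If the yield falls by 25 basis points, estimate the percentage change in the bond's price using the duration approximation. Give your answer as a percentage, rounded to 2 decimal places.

+1.56%

Duration approximation: ΔP/P ≈ -D_mod · Δy = -6.232 × (-0.0025) = +0.015580.
As a percentage: +1.5580%.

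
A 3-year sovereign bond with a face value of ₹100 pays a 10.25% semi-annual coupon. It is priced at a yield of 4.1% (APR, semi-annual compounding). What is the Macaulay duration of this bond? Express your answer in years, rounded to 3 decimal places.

2.687 years

Periodic yield y = 0.0205. Discount each cash flow and weight by its period:
  t   CF        PV=CF/(1+0.0205)^t    t·PV
  1        5.125         5.0220         5.0220
  2        5.125         4.9212         9.8423
  3        5.125         4.8223        14.4669
  4        5.125         4.7254        18.9017
  5        5.125         4.6305        23.1525
  6      105.125        93.0739       558.4435
  Σ                    117.1954       629.8290
Price P = Σ PV = 117.1954.
Macaulay duration = Σ(t·PV) / P = 629.8290 / 117.1954 = 5.37418 half-year periods.
In years: 5.37418 / 2 = 2.68709 years.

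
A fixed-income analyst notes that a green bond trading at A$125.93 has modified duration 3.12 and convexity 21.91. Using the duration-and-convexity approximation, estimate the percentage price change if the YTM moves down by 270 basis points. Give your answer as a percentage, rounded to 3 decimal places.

+9.223%

Duration effect: -D_mod·Δy = -3.12 × (-0.027) = +0.084240
Convexity effect: ½·C·(Δy)² = 0.5 × 21.91 × (-0.027)² = +0.007986195
ΔP/P ≈ +0.084240 + 0.007986195 = +0.092226195
= +9.2226195%.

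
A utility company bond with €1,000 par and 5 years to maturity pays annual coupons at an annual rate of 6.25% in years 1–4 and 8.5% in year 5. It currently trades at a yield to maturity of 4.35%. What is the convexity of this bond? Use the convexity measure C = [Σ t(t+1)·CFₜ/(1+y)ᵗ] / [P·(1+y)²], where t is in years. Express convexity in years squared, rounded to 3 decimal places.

With y = 0.0435:
  t   CF        PV=CF/(1+0.0435)^t    t·PV        t(t+1)·PV
  1        62.50        59.8946        59.8946         119.7892
  2        62.50        57.3978       114.7956         344.3867
  3        62.50        55.0051       165.0152         660.0607
  4        62.50        52.7121       210.8483       1,054.2417
  5     1,085.00       876.9351     4,384.6757      26,308.0541
  Σ                  1,101.9447     4,935.2294      28,486.5324
P = 1,101.9447.
Convexity = Σ t(t+1)·PV / [P·(1+y)²] = 28,486.5324 / (1,101.9447 × 1.088892) = 23.74078.

23.741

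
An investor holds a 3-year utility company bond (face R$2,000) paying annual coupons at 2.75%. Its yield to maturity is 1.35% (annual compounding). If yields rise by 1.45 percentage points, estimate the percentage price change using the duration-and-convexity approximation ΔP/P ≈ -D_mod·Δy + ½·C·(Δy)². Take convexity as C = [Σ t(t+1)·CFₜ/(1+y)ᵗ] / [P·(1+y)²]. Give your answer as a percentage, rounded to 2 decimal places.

With y = 0.0135:
  t   CF        PV=CF/(1+0.0135)^t    t·PV        t(t+1)·PV
  1        55.00        54.2674        54.2674         108.5348
  2        55.00        53.5445       107.0891         321.2672
  3     2,055.00     1,973.9701     5,921.9103      23,687.6410
  Σ                  2,081.7820     6,083.2667      24,117.4431
P = 2,081.7820; D_Mac = 2.92214 yrs; D_mod = 2.88322 yrs; C = 11.27843.
Duration effect: -2.88322 × (+0.0145) = -0.041807
Convexity effect: 0.5 × 11.27843 × (0.0145)² = +0.0011856
ΔP/P ≈ -0.041807 + 0.0011856 = -0.040621 = -4.0621%.

-4.06%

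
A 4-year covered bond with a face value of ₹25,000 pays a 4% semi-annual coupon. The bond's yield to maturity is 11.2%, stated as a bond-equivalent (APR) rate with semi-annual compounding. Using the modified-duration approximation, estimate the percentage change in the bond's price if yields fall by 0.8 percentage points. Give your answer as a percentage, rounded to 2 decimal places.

+2.80%

Periodic yield y = 0.056. Modified duration first:
  t   CF        PV=CF/(1+0.056)^t    t·PV
  1       500.00       473.4848       473.4848
  2       500.00       448.3758       896.7516
  3       500.00       424.5983     1,273.7949
  4       500.00       402.0817     1,608.3269
  5       500.00       380.7592     1,903.7960
  6       500.00       360.5674     2,163.4046
  7       500.00       341.4464     2,390.1250
  8    25,500.00    16,490.3106   131,922.4845
  Σ                 19,321.6243   142,632.1684
P = 19,321.6243; D_Mac = 7.38200 half-year periods = 3.69100 yrs; D_mod = 3.69100/(1+0.056) = 3.49526 yrs.
ΔP/P ≈ -D_mod · Δy = -3.49526 × (-0.008) = +0.027962 = +2.7962%.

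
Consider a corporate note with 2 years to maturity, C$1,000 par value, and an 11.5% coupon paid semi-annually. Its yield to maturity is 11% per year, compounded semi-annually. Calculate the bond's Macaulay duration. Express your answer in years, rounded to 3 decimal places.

Periodic yield y = 0.055. Discount each cash flow and weight by its period:
  t   CF        PV=CF/(1+0.055)^t    t·PV
  1        57.50        54.5024        54.5024
  2        57.50        51.6610       103.3220
  3        57.50        48.9678       146.9034
  4     1,057.50       853.6317     3,414.5268
  Σ                  1,008.7629     3,719.2546
Price P = Σ PV = 1,008.7629.
Macaulay duration = Σ(t·PV) / P = 3,719.2546 / 1,008.7629 = 3.68695 half-year periods.
In years: 3.68695 / 2 = 1.84347 years.

1.843 years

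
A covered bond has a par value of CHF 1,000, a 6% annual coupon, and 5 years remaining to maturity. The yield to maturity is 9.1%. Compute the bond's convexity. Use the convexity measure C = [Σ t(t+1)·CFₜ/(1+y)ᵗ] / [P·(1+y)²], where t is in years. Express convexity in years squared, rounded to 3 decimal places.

21.380

With y = 0.091:
  t   CF        PV=CF/(1+0.091)^t    t·PV        t(t+1)·PV
  1        60.00        54.9954        54.9954         109.9908
  2        60.00        50.4083       100.8165         302.4496
  3        60.00        46.2037       138.6112         554.4447
  4        60.00        42.3499       169.3995         846.9977
  5     1,060.00       685.7757     3,428.8787      20,573.2720
  Σ                    879.7330     3,892.7013      22,387.1548
P = 879.7330.
Convexity = Σ t(t+1)·PV / [P·(1+y)²] = 22,387.1548 / (879.7330 × 1.190281) = 21.37955.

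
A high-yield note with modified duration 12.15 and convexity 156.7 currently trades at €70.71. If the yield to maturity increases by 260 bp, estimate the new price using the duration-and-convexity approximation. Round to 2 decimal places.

Duration effect: -D_mod·Δy = -12.15 × (+0.026) = -0.315900
Convexity effect: ½·C·(Δy)² = 0.5 × 156.7 × (0.026)² = +0.0529646
ΔP/P ≈ -0.315900 + 0.0529646 = -0.2629354
New price ≈ 70.71 × (1 - 0.2629354) = 52.117837866.

€52.12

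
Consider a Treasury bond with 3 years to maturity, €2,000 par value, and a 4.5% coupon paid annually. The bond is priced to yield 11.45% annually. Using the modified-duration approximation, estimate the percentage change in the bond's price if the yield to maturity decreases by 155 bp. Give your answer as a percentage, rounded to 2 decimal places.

+3.98%

Periodic yield y = 0.1145. Modified duration first:
  t   CF        PV=CF/(1+0.1145)^t    t·PV
  1        90.00        80.7537        80.7537
  2        90.00        72.4573       144.9147
  3     2,090.00     1,509.7536     4,529.2607
  Σ                  1,662.9646     4,754.9291
P = 1,662.9646; D_Mac = 2.85931 yrs; D_mod = 2.85931/(1+0.1145) = 2.56555 yrs.
ΔP/P ≈ -D_mod · Δy = -2.56555 × (-0.0155) = +0.039766 = +3.9766%.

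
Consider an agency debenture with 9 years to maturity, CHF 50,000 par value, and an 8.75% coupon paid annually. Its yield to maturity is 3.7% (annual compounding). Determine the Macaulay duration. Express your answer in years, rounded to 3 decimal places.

Periodic yield y = 0.037. Discount each cash flow and weight by its year:
  t   CF        PV=CF/(1+0.037)^t    t·PV
  1     4,375.00     4,218.9007     4,218.9007
  2     4,375.00     4,068.3709     8,136.7419
  3     4,375.00     3,923.2121    11,769.6363
  4     4,375.00     3,783.2325    15,132.9300
  5     4,375.00     3,648.2473    18,241.2367
  6     4,375.00     3,518.0784    21,108.4707
  7     4,375.00     3,392.5539    23,747.8776
  8     4,375.00     3,271.5081    26,172.0652
  9    54,375.00    39,209.4240   352,884.8160
  Σ                 69,033.5281   481,412.6752
Price P = Σ PV = 69,033.5281.
Macaulay duration = Σ(t·PV) / P = 481,412.6752 / 69,033.5281 = 6.97361 years.

6.974 years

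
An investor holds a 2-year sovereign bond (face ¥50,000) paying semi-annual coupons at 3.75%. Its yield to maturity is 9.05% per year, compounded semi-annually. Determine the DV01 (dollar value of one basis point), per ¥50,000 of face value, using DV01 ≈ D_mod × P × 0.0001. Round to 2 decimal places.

Periodic yield y = 0.04525.
  t   CF        PV=CF/(1+0.04525)^t    t·PV
  1       937.50       896.9146       896.9146
  2       937.50       858.0862     1,716.1724
  3       937.50       820.9387     2,462.8162
  4    50,937.50    42,673.3680   170,693.4721
  Σ                 45,249.3076   175,769.3753
P = 45,249.3076; D_Mac = 3.88447 half-year periods = 1.94223 yrs; D_mod = 1.85815 yrs.
DV01 ≈ 1.85815 × 45,249.3076 × 0.0001 = 8.408006.

¥8.41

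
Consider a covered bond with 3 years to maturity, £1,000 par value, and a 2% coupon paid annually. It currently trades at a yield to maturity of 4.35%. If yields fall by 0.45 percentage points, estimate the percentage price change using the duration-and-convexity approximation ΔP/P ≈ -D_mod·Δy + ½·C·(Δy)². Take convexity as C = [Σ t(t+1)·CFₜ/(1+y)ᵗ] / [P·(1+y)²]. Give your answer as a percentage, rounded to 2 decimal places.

With y = 0.0435:
  t   CF        PV=CF/(1+0.0435)^t    t·PV        t(t+1)·PV
  1        20.00        19.1663        19.1663          38.3325
  2        20.00        18.3673        36.7346         110.2037
  3     1,020.00       897.6826     2,693.0478      10,772.1913
  Σ                    935.2162     2,748.9487      10,920.7276
P = 935.2162; D_Mac = 2.93937 yrs; D_mod = 2.81684 yrs; C = 10.72395.
Duration effect: -2.81684 × (-0.0045) = +0.012676
Convexity effect: 0.5 × 10.72395 × (-0.0045)² = +0.0001086
ΔP/P ≈ +0.012676 + 0.0001086 = +0.012784 = +1.2784%.

+1.28%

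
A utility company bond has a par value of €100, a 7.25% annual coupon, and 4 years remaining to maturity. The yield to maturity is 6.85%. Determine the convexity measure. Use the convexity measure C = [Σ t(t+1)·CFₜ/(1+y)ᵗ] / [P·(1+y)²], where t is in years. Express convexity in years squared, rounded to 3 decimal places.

15.283

With y = 0.0685:
  t   CF        PV=CF/(1+0.0685)^t    t·PV        t(t+1)·PV
  1         7.25         6.7852         6.7852          13.5704
  2         7.25         6.3502        12.7004          38.1013
  3         7.25         5.9431        17.8294          71.3174
  4       107.25        82.2809       329.1237       1,645.6186
  Σ                    101.3595       366.4387       1,768.6078
P = 101.3595.
Convexity = Σ t(t+1)·PV / [P·(1+y)²] = 1,768.6078 / (101.3595 × 1.141692) = 15.28333.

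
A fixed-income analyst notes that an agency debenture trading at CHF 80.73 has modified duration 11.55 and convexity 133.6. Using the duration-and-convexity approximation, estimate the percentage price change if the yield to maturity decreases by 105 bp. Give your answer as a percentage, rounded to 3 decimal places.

Duration effect: -D_mod·Δy = -11.55 × (-0.0105) = +0.121275
Convexity effect: ½·C·(Δy)² = 0.5 × 133.6 × (-0.0105)² = +0.0073647
ΔP/P ≈ +0.121275 + 0.0073647 = +0.1286397
= +12.86397%.

+12.864%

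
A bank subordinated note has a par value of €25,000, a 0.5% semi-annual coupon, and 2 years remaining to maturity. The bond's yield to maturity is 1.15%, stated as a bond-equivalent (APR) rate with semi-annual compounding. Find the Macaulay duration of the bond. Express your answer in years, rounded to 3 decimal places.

Periodic yield y = 0.00575. Discount each cash flow and weight by its period:
  t   CF        PV=CF/(1+0.00575)^t    t·PV
  1        62.50        62.1427        62.1427
  2        62.50        61.7874       123.5748
  3        62.50        61.4342       184.3025
  4    25,062.50    24,494.2544    97,977.0178
  Σ                 24,679.6187    98,347.0377
Price P = Σ PV = 24,679.6187.
Macaulay duration = Σ(t·PV) / P = 98,347.0377 / 24,679.6187 = 3.98495 half-year periods.
In years: 3.98495 / 2 = 1.99247 years.

1.992 years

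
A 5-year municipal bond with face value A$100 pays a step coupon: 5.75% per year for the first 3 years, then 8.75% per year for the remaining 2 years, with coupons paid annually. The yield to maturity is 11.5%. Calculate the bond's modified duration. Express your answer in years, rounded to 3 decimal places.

Periodic yield y = 0.115. First find Macaulay duration:
  t   CF        PV=CF/(1+0.115)^t    t·PV
  1         5.75         5.1570         5.1570
  2         5.75         4.6251         9.2501
  3         5.75         4.1480        12.4441
  4         8.75         5.6612        22.6448
  5       108.75        63.1037       315.5186
  Σ                     82.6950       365.0146
P = 82.6950; Macaulay duration = 365.0146 / 82.6950 = 4.41399 years.
Modified duration = D_Mac / (1 + y) = 4.41399 / 1.115 = 3.95873 years.

3.959 years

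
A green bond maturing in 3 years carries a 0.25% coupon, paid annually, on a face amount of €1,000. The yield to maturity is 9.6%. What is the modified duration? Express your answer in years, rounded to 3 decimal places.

2.729 years

Periodic yield y = 0.096. First find Macaulay duration:
  t   CF        PV=CF/(1+0.096)^t    t·PV
  1         2.50         2.2810         2.2810
  2         2.50         2.0812         4.1624
  3     1,002.50       761.4699     2,284.4096
  Σ                    765.8321     2,290.8531
P = 765.8321; Macaulay duration = 2,290.8531 / 765.8321 = 2.99133 years.
Modified duration = D_Mac / (1 + y) = 2.99133 / 1.096 = 2.72931 years.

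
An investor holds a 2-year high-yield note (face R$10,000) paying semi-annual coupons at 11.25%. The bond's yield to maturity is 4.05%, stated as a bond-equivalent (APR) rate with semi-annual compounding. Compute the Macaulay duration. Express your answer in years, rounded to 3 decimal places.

1.856 years

Periodic yield y = 0.02025. Discount each cash flow and weight by its period:
  t   CF        PV=CF/(1+0.02025)^t    t·PV
  1       562.50       551.3355       551.3355
  2       562.50       540.3925     1,080.7850
  3       562.50       529.6668     1,589.0003
  4    10,562.50     9,748.5564    38,994.2256
  Σ                 11,369.9511    42,215.3463
Price P = Σ PV = 11,369.9511.
Macaulay duration = Σ(t·PV) / P = 42,215.3463 / 11,369.9511 = 3.71289 half-year periods.
In years: 3.71289 / 2 = 1.85644 years.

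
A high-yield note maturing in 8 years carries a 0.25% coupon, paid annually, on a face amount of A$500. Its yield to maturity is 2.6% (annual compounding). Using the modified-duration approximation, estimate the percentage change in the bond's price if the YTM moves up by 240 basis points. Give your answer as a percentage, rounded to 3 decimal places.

-18.531%

Periodic yield y = 0.026. Modified duration first:
  t   CF        PV=CF/(1+0.026)^t    t·PV
  1         1.25         1.2183         1.2183
  2         1.25         1.1874         2.3749
  3         1.25         1.1574         3.4721
  4         1.25         1.1280         4.5121
  5         1.25         1.0994         5.4972
  6         1.25         1.0716         6.4295
  7         1.25         1.0444         7.3110
  8       501.25       408.2023     3,265.6188
  Σ                    416.1090     3,296.4339
P = 416.1090; D_Mac = 7.92204 yrs; D_mod = 7.92204/(1+0.026) = 7.72129 yrs.
ΔP/P ≈ -D_mod · Δy = -7.72129 × (+0.024) = -0.185311 = -18.5311%.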